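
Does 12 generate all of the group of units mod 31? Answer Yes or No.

Yes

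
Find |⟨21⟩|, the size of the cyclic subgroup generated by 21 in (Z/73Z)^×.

24

Since 21 ∈ (Z/73Z)^×, its order divides φ(73) = 73 − 1 = 72 = 2^3 · 3^2.
Divisors of 72: 1, 2, 3, 4, 6, 8, 9, 12, 18, 24, 36, 72.
Test each divisor d:
21^1 ≡ 21 (mod 73)
21^2 ≡ 3 (mod 73)
21^3 ≡ 63 (mod 73)
21^4 ≡ 9 (mod 73)
21^6 ≡ 27 (mod 73)
21^8 ≡ 8 (mod 73)
21^9 ≡ 22 (mod 73)
21^12 ≡ 72 (mod 73)
21^18 ≡ 46 (mod 73)
21^24 ≡ 1 (mod 73) ✓
The smallest such exponent is 24, so the order of 21 is 24.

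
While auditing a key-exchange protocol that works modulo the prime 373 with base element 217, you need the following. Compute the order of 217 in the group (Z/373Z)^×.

31

By Lagrange's theorem, ord_373(217) divides φ(373) = 373 − 1 = 372 = 2^2 · 3 · 31.
Divisors of 372: 1, 2, 3, 4, 6, 12, 31, 62, 93, 124, 186, 372.
Evaluate successive powers at the divisors of 372:
217^1 ≡ 217
217^2 ≡ 91
217^3 ≡ 351
217^4 ≡ 75
217^6 ≡ 111
217^12 ≡ 12
217^31 ≡ 1
Hence ord(217) = 31.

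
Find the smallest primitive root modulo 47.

5

φ(47) = 47 − 1 = 46 = 2 · 23.
g is a primitive root iff g^(46/q) ≢ 1 (mod 47) for each prime q ∈ {2, 23}.
g = 2: 2^23 ≡ 1 — hits 1, so not a primitive root.
g = 3: 3^23 ≡ 1 — hits 1, so not a primitive root.
g = 4: 4^23 ≡ 1 — hits 1, so not a primitive root.
g = 5: 5^23 ≡ 46; 5^2 ≡ 25 — none is 1, so 5 is a primitive root.
The smallest primitive root modulo 47 is 5.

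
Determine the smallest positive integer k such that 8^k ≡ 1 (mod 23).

11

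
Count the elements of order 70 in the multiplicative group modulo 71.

24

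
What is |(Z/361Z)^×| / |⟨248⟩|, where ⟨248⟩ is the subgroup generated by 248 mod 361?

ord(248) | φ(361) = φ(19^2) = 19·(19−1) = 342 = 2 · 3^2 · 19.
Divisors of 342: 1, 2, 3, 6, 9, 18, 19, 38, 57, 114, 171, 342.
Check 248^d mod 361 for each divisor in increasing order:
248^1 ≡ 248 (mod 361)
248^2 ≡ 134 (mod 361)
248^3 ≡ 20 (mod 361)
248^6 ≡ 39 (mod 361)
248^9 ≡ 58 (mod 361)
248^18 ≡ 115 (mod 361)
248^19 ≡ 1 (mod 361) ✓
The order of 248 is 19, so the subgroup it generates has 19 elements.
Index = |(Z/361Z)^×| / |⟨248⟩| = 342 / 19 = 18.

18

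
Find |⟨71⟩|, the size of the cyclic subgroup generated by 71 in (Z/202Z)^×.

25

The order of 71 must divide φ(202) = φ(2)·φ(101) = 1·100 = 100 = 2^2 · 5^2.
Divisors of 100: 1, 2, 4, 5, 10, 20, 25, 50, 100.
Test each divisor d:
71^1 ≡ 71 (mod 202)
71^2 ≡ 193 (mod 202)
71^4 ≡ 81 (mod 202)
71^5 ≡ 95 (mod 202)
71^10 ≡ 137 (mod 202)
71^20 ≡ 185 (mod 202)
71^25 ≡ 1 (mod 202) ✓
So ord_202(71) = 25.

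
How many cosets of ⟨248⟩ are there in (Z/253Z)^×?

2

The order of 248 must divide φ(253) = φ(11·23) = (11−1)·(23−1) = 10·22 = 220 = 2^2 · 5 · 11.
Divisors of 220: 1, 2, 4, 5, 10, 11, 20, 22, 44, 55, 110, 220.
Test each divisor d:
248^1 ≡ 248 (mod 253)
248^2 ≡ 25 (mod 253)
248^4 ≡ 119 (mod 253)
248^5 ≡ 164 (mod 253)
248^10 ≡ 78 (mod 253)
248^11 ≡ 116 (mod 253)
248^20 ≡ 12 (mod 253)
248^22 ≡ 47 (mod 253)
248^44 ≡ 185 (mod 253)
248^55 ≡ 208 (mod 253)
248^110 ≡ 1 (mod 253) ✓
The order of 248 is 110, so the subgroup it generates has 110 elements.
[(Z/253Z)^× : ⟨248⟩] = 220/110 = 2.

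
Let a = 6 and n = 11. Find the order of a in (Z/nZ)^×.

10

The order of 6 must divide φ(11) = 11 − 1 = 10 = 2 · 5.
Divisors of 10: 1, 2, 5, 10.
Check 6^d mod 11 for each divisor in increasing order:
6^1 ≡ 6
6^2 ≡ 3
6^5 ≡ 10
6^10 ≡ 1
Hence ord(6) = 10.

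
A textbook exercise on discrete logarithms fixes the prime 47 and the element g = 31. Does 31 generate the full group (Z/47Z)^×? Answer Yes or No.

Yes

φ(47) = 47 − 1 = 46 = 2 · 23.
It suffices to check that the order of 31 is not a proper divisor of 46: compute 31^(46/q) for q ∈ {2, 23}.
31^23 ≡ 46 (mod 47)  [q = 2: ≢ 1 ✓]
31^2 ≡ 21 (mod 47)  [q = 23: ≢ 1 ✓]
All checks pass, so 31 has order 46 and is a primitive root modulo 47.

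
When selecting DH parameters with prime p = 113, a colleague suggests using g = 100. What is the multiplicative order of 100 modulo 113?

56

By Lagrange's theorem, ord_113(100) divides φ(113) = 113 − 1 = 112 = 2^4 · 7.
Divisors of 112: 1, 2, 4, 7, 8, 14, 16, 28, 56, 112.
Compute 100^d (mod 113) for the divisors d until we hit 1:
100^1 ≡ 100 (mod 113)
100^2 ≡ 56 (mod 113)
100^4 ≡ 85 (mod 113)
100^7 ≡ 44 (mod 113)
100^8 ≡ 106 (mod 113)
100^14 ≡ 15 (mod 113)
100^16 ≡ 49 (mod 113)
100^28 ≡ 112 (mod 113)
100^56 ≡ 1 (mod 113) ✓
So ord_113(100) = 56.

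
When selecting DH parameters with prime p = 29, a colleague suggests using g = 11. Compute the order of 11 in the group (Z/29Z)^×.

28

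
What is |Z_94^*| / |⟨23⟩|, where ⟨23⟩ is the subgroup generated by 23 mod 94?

The order of 23 must divide φ(94) = φ(2)·φ(47) = 1·46 = 46 = 2 · 23.
Divisors of 46: 1, 2, 23, 46.
Test each divisor d:
23^1 ≡ 23
23^2 ≡ 59
23^23 ≡ 93
23^46 ≡ 1
Thus |⟨23⟩| = ord(23) = 46.
Index = |(Z/94Z)^×| / |⟨23⟩| = 46 / 46 = 1.

1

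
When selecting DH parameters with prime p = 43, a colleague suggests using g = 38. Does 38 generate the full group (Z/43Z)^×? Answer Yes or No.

No

φ(43) = 43 − 1 = 42 = 2 · 3 · 7.
An element g generates (Z/43Z)^× iff g^(42/q) ≢ 1 (mod 43) for each prime q ∈ {2, 3, 7}.
38^21 ≡ 1 (mod 43)  [q = 2: ≡ 1 ✗]
38^14 ≡ 36 (mod 43)  [q = 3: ≢ 1 ✓]
38^6 ≡ 16 (mod 43)  [q = 7: ≢ 1 ✓]
The check at q = 2 fails, so 38 generates a proper subgroup.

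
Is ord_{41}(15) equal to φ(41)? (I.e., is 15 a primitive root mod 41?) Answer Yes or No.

Yes

φ(41) = 41 − 1 = 40 = 2^3 · 5.
It suffices to check that the order of 15 is not a proper divisor of 40: compute 15^(40/q) for q ∈ {2, 5}.
15^20 ≡ 40 (mod 41)  [q = 2: ≢ 1 ✓]
15^8 ≡ 18 (mod 41)  [q = 5: ≢ 1 ✓]
Every test exponent gives a nontrivial residue, hence 15 generates the full group.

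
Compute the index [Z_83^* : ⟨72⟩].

1

By Lagrange's theorem, ord_83(72) divides φ(83) = 83 − 1 = 82 = 2 · 41.
Divisors of 82: 1, 2, 41, 82.
Compute 72^d (mod 83) for the divisors d until we hit 1:
72^1 ≡ 72 (mod 83)
72^2 ≡ 38 (mod 83)
72^41 ≡ 82 (mod 83)
72^82 ≡ 1 (mod 83) ✓
The order of 72 is 82, so the subgroup it generates has 82 elements.
[(Z/83Z)^× : ⟨72⟩] = 82/82 = 1.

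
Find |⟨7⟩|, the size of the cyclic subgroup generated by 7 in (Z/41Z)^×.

Since 7 ∈ (Z/41Z)^×, its order divides φ(41) = 41 − 1 = 40 = 2^3 · 5.
Divisors of 40: 1, 2, 4, 5, 8, 10, 20, 40.
Test each divisor d:
7^1 ≡ 7
7^2 ≡ 8
7^4 ≡ 23
7^5 ≡ 38
7^8 ≡ 37
7^10 ≡ 9
7^20 ≡ 40
7^40 ≡ 1
So ord_41(7) = 40.

40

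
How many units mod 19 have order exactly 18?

6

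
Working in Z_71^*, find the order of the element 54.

Since 54 ∈ (Z/71Z)^×, its order divides φ(71) = 71 − 1 = 70 = 2 · 5 · 7.
Divisors of 70: 1, 2, 5, 7, 10, 14, 35, 70.
Evaluate successive powers at the divisors of 70:
54^1 ≡ 54 (mod 71)
54^2 ≡ 5 (mod 71)
54^5 ≡ 1 (mod 71) ✓
Therefore the multiplicative order of 54 modulo 71 is 5.

5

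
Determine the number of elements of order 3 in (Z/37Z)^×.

φ(37) = 37 − 1 = 36 = 2^2 · 3^2.
In a cyclic group of order 36, there are φ(d) elements of order d for each divisor d of 36, and zero for non-divisors.
3 | 36, and φ(3) = 3 − 1 = 2.

2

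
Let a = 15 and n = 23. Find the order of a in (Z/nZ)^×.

22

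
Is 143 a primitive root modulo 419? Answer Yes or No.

φ(419) = 419 − 1 = 418 = 2 · 11 · 19.
It suffices to check that the order of 143 is not a proper divisor of 418: compute 143^(418/q) for q ∈ {2, 11, 19}.
143^209 ≡ 418 (mod 419)  [q = 2: ≢ 1 ✓]
143^38 ≡ 13 (mod 419)  [q = 11: ≢ 1 ✓]
143^22 ≡ 7 (mod 419)  [q = 19: ≢ 1 ✓]
Every test exponent gives a nontrivial residue, hence 143 generates the full group.

Yes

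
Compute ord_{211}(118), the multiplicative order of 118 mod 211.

210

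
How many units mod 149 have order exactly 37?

36

φ(149) = 149 − 1 = 148 = 2^2 · 37.
(Z/149Z)^× is cyclic (|G| = 148); a cyclic group of order m has exactly φ(d) elements of each order d | m, and none otherwise.
37 | 148, and φ(37) = 37 − 1 = 36.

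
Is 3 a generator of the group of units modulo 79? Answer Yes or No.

Yes

φ(79) = 79 − 1 = 78 = 2 · 3 · 13.
3 is a primitive root mod 79 iff 3^(φ(79)/q) ≢ 1 for every prime q | φ(79), i.e. q ∈ {2, 3, 13}.
3^39 ≡ 78 (mod 79)  [q = 2: ≢ 1 ✓]
3^26 ≡ 23 (mod 79)  [q = 3: ≢ 1 ✓]
3^6 ≡ 18 (mod 79)  [q = 13: ≢ 1 ✓]
Every test exponent gives a nontrivial residue, hence 3 generates the full group.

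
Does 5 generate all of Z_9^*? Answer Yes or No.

Yes

φ(9) = φ(3^2) = 3·(3−1) = 6 = 2 · 3.
5 is a primitive root mod 9 iff 5^(φ(9)/q) ≢ 1 for every prime q | φ(9), i.e. q ∈ {2, 3}.
5^3 ≡ 8 (mod 9)  [q = 2: ≢ 1 ✓]
5^2 ≡ 7 (mod 9)  [q = 3: ≢ 1 ✓]
Every test exponent gives a nontrivial residue, hence 5 generates the full group.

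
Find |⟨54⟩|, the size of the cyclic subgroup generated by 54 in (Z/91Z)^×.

12

Since 54 ∈ (Z/91Z)^×, its order divides φ(91) = φ(7·13) = (7−1)·(13−1) = 6·12 = 72 = 2^3 · 3^2.
Divisors of 72: 1, 2, 3, 4, 6, 8, 9, 12, 18, 24, 36, 72.
Check 54^d mod 91 for each divisor in increasing order:
54^1 ≡ 54 (mod 91)
54^2 ≡ 4 (mod 91)
54^3 ≡ 34 (mod 91)
54^4 ≡ 16 (mod 91)
54^6 ≡ 64 (mod 91)
54^8 ≡ 74 (mod 91)
54^9 ≡ 83 (mod 91)
54^12 ≡ 1 (mod 91) ✓
Therefore the multiplicative order of 54 modulo 91 is 12.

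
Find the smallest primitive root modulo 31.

3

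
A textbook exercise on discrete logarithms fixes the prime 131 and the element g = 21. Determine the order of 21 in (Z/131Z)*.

ord(21) | φ(131) = 131 − 1 = 130 = 2 · 5 · 13.
Divisors of 130: 1, 2, 5, 10, 13, 26, 65, 130.
Compute 21^d (mod 131) for the divisors d until we hit 1:
21^1 ≡ 21 (mod 131)
21^2 ≡ 48 (mod 131)
21^5 ≡ 45 (mod 131)
21^10 ≡ 60 (mod 131)
21^13 ≡ 89 (mod 131)
21^26 ≡ 61 (mod 131)
21^65 ≡ 1 (mod 131) ✓
So ord_131(21) = 65.

65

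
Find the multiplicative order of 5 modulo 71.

The order of 5 must divide φ(71) = 71 − 1 = 70 = 2 · 5 · 7.
Divisors of 70: 1, 2, 5, 7, 10, 14, 35, 70.
Compute 5^d (mod 71) for the divisors d until we hit 1:
5^1 ≡ 5
5^2 ≡ 25
5^5 ≡ 1
So ord_71(5) = 5.

5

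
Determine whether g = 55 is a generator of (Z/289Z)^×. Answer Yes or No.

No

φ(289) = φ(17^2) = 17·(17−1) = 272 = 2^4 · 17.
An element g generates (Z/289Z)^× iff g^(272/q) ≢ 1 (mod 289) for each prime q ∈ {2, 17}.
55^136 ≡ 1 (mod 289)  [q = 2: ≡ 1 ✗]
55^16 ≡ 69 (mod 289)  [q = 17: ≢ 1 ✓]
Since 55^136 ≡ 1, the order of 55 divides 136 < 272, so 55 is not a primitive root.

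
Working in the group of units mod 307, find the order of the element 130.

306

ord(130) | φ(307) = 307 − 1 = 306 = 2 · 3^2 · 17.
Divisors of 306: 1, 2, 3, 6, 9, 17, 18, 34, 51, 102, 153, 306.
Check 130^d mod 307 for each divisor in increasing order:
130^1 ≡ 130
130^2 ≡ 15
130^3 ≡ 108
130^6 ≡ 305
130^9 ≡ 91
130^17 ≡ 33
130^18 ≡ 299
130^34 ≡ 168
130^51 ≡ 18
130^102 ≡ 17
130^153 ≡ 306
130^306 ≡ 1
Therefore the multiplicative order of 130 modulo 307 is 306.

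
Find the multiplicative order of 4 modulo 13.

6

Since 4 ∈ (Z/13Z)^×, its order divides φ(13) = 13 − 1 = 12 = 2^2 · 3.
Divisors of 12: 1, 2, 3, 4, 6, 12.
Evaluate successive powers at the divisors of 12:
4^1 ≡ 4 (mod 13)
4^2 ≡ 3 (mod 13)
4^3 ≡ 12 (mod 13)
4^4 ≡ 9 (mod 13)
4^6 ≡ 1 (mod 13) ✓
Hence ord(4) = 6.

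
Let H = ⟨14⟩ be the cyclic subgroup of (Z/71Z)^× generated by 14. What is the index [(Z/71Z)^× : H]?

ord(14) | φ(71) = 71 − 1 = 70 = 2 · 5 · 7.
Divisors of 70: 1, 2, 5, 7, 10, 14, 35, 70.
Check 14^d mod 71 for each divisor in increasing order:
14^1 ≡ 14 (mod 71)
14^2 ≡ 54 (mod 71)
14^5 ≡ 70 (mod 71)
14^7 ≡ 17 (mod 71)
14^10 ≡ 1 (mod 71) ✓
Thus |⟨14⟩| = ord(14) = 10.
Index = |(Z/71Z)^×| / |⟨14⟩| = 70 / 10 = 7.

7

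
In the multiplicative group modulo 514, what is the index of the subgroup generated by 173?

2

By Lagrange's theorem, ord_514(173) divides φ(514) = φ(2)·φ(257) = 1·256 = 256 = 2^8.
Divisors of 256: 1, 2, 4, 8, 16, 32, 64, 128, 256.
Compute 173^d (mod 514) for the divisors d until we hit 1:
173^1 ≡ 173
173^2 ≡ 117
173^4 ≡ 325
173^8 ≡ 255
173^16 ≡ 261
173^32 ≡ 273
173^64 ≡ 513
173^128 ≡ 1
So ord_514(173) = 128, hence |⟨173⟩| = 128.
Index = |(Z/514Z)^×| / |⟨173⟩| = 256 / 128 = 2.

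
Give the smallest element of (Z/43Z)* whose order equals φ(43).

3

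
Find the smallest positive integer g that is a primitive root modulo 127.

3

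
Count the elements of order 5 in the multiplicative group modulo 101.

φ(101) = 101 − 1 = 100 = 2^2 · 5^2.
In a cyclic group of order 100, there are φ(d) elements of order d for each divisor d of 100, and zero for non-divisors.
5 | 100, and φ(5) = 5 − 1 = 4.

4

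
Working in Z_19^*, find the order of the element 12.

6

Since 12 ∈ (Z/19Z)^×, its order divides φ(19) = 19 − 1 = 18 = 2 · 3^2.
Divisors of 18: 1, 2, 3, 6, 9, 18.
Compute 12^d (mod 19) for the divisors d until we hit 1:
12^1 ≡ 12
12^2 ≡ 11
12^3 ≡ 18
12^6 ≡ 1
So ord_19(12) = 6.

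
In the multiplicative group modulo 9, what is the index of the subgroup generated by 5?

1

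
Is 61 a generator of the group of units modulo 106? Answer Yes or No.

Yes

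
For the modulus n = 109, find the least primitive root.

φ(109) = 109 − 1 = 108 = 2^2 · 3^3.
g is a primitive root iff g^(108/q) ≢ 1 (mod 109) for each prime q ∈ {2, 3}.
g = 2: 2^54 ≡ 108; 2^36 ≡ 1 — hits 1, so not a primitive root.
g = 3: 3^54 ≡ 1 — hits 1, so not a primitive root.
g = 4: 4^54 ≡ 1 — hits 1, so not a primitive root.
g = 5: 5^54 ≡ 1 — hits 1, so not a primitive root.
g = 6: 6^54 ≡ 108; 6^36 ≡ 63 — none is 1, so 6 is a primitive root.
Hence the least primitive root of 109 is 6.

6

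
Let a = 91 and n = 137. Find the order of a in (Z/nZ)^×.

136

ord(91) | φ(137) = 137 − 1 = 136 = 2^3 · 17.
Divisors of 136: 1, 2, 4, 8, 17, 34, 68, 136.
Check 91^d mod 137 for each divisor in increasing order:
91^1 ≡ 91
91^2 ≡ 61
91^4 ≡ 22
91^8 ≡ 73
91^17 ≡ 96
91^34 ≡ 37
91^68 ≡ 136
91^136 ≡ 1
The smallest such exponent is 136, so the order of 91 is 136.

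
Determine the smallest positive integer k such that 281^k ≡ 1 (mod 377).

28

The order of 281 must divide φ(377) = φ(13·29) = (13−1)·(29−1) = 12·28 = 336 = 2^4 · 3 · 7.
Divisors of 336: 1, 2, 3, 4, 6, 7, 8, 12, 14, 16, 21, 24, 28, 42, 48, 56, 84, 112, 168, 336.
Test each divisor d:
281^1 ≡ 281 (mod 377)
281^2 ≡ 168 (mod 377)
281^3 ≡ 83 (mod 377)
281^4 ≡ 326 (mod 377)
281^6 ≡ 103 (mod 377)
281^7 ≡ 291 (mod 377)
281^8 ≡ 339 (mod 377)
281^12 ≡ 53 (mod 377)
281^14 ≡ 233 (mod 377)
281^16 ≡ 313 (mod 377)
281^21 ≡ 320 (mod 377)
281^24 ≡ 170 (mod 377)
281^28 ≡ 1 (mod 377) ✓
Hence ord(281) = 28.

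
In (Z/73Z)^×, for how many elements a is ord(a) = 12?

4

φ(73) = 73 − 1 = 72 = 2^3 · 3^2.
Since (Z/73Z)^× is cyclic of order 72, the number of elements of order d is φ(d) when d | 72 and 0 otherwise.
12 = 2^2 · 3 divides 72, and φ(12) = 4.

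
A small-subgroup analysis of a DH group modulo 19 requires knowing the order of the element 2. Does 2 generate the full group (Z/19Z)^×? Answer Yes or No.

Yes

φ(19) = 19 − 1 = 18 = 2 · 3^2.
2 is a primitive root mod 19 iff 2^(φ(19)/q) ≢ 1 for every prime q | φ(19), i.e. q ∈ {2, 3}.
2^9 ≡ 18 (mod 19)  [q = 2: ≢ 1 ✓]
2^6 ≡ 7 (mod 19)  [q = 3: ≢ 1 ✓]
None equal 1, so ord_19(2) = 18: 2 is a primitive root.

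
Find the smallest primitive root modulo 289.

3

φ(289) = φ(17^2) = 17·(17−1) = 272 = 2^4 · 17.
Test candidates g = 2, 3, … against the prime factors q ∈ {2, 17} of φ(289): g is a generator iff g^(272/q) ≢ 1 for every such q.
g = 2: 2^136 ≡ 1 — hits 1, so not a primitive root.
g = 3: 3^136 ≡ 288; 3^16 ≡ 171 — none is 1, so 3 is a primitive root.
So 3 is the smallest generator of (Z/289Z)^×.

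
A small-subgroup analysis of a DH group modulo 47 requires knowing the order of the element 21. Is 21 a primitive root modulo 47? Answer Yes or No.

φ(47) = 47 − 1 = 46 = 2 · 23.
Test 21^(46/q) mod 47 for each prime factor q of 46:
21^23 ≡ 1 (mod 47)  [q = 2: ≡ 1 ✗]
21^2 ≡ 18 (mod 47)  [q = 23: ≢ 1 ✓]
21^23 ≡ 1 shows ord(21) | 23, strictly less than φ(47); not a primitive root.

No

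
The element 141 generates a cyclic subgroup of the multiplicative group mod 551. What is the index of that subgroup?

The order of 141 must divide φ(551) = φ(19·29) = (19−1)·(29−1) = 18·28 = 504 = 2^3 · 3^2 · 7.
Divisors of 504: 1, 2, 3, 4, 6, 7, 8, 9, 12, 14, 18, 21, 24, 28, 36, 42, 56, 63, 72, 84, 126, 168, 252, 504.
Compute 141^d (mod 551) for the divisors d until we hit 1:
141^1 ≡ 141 (mod 551)
141^2 ≡ 45 (mod 551)
141^3 ≡ 284 (mod 551)
141^4 ≡ 372 (mod 551)
141^6 ≡ 210 (mod 551)
141^7 ≡ 407 (mod 551)
141^8 ≡ 83 (mod 551)
141^9 ≡ 132 (mod 551)
141^12 ≡ 20 (mod 551)
141^14 ≡ 349 (mod 551)
141^18 ≡ 343 (mod 551)
141^21 ≡ 436 (mod 551)
141^24 ≡ 400 (mod 551)
141^28 ≡ 30 (mod 551)
141^36 ≡ 286 (mod 551)
141^42 ≡ 1 (mod 551) ✓
So ord_551(141) = 42, hence |⟨141⟩| = 42.
[(Z/551Z)^× : ⟨141⟩] = 504/42 = 12.

12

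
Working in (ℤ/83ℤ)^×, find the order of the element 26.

41

By Lagrange's theorem, ord_83(26) divides φ(83) = 83 − 1 = 82 = 2 · 41.
Divisors of 82: 1, 2, 41, 82.
Check 26^d mod 83 for each divisor in increasing order:
26^1 ≡ 26 (mod 83)
26^2 ≡ 12 (mod 83)
26^41 ≡ 1 (mod 83) ✓
So ord_83(26) = 41.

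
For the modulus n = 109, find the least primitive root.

φ(109) = 109 − 1 = 108 = 2^2 · 3^3.
Test candidates g = 2, 3, … against the prime factors q ∈ {2, 3} of φ(109): g is a generator iff g^(108/q) ≢ 1 for every such q.
g = 2: 2^54 ≡ 108; 2^36 ≡ 1 — hits 1, so not a primitive root.
g = 3: 3^54 ≡ 1 — hits 1, so not a primitive root.
g = 4: 4^54 ≡ 1 — hits 1, so not a primitive root.
g = 5: 5^54 ≡ 1 — hits 1, so not a primitive root.
g = 6: 6^54 ≡ 108; 6^36 ≡ 63 — none is 1, so 6 is a primitive root.
Hence the least primitive root of 109 is 6.

6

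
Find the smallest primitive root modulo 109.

6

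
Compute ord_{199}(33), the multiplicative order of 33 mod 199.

99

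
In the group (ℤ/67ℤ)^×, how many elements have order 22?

10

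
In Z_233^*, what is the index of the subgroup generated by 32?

8

By Lagrange's theorem, ord_233(32) divides φ(233) = 233 − 1 = 232 = 2^3 · 29.
Divisors of 232: 1, 2, 4, 8, 29, 58, 116, 232.
Compute 32^d (mod 233) for the divisors d until we hit 1:
32^1 ≡ 32
32^2 ≡ 92
32^4 ≡ 76
32^8 ≡ 184
32^29 ≡ 1
So ord_233(32) = 29, hence |⟨32⟩| = 29.
[(Z/233Z)^× : ⟨32⟩] = 232/29 = 8.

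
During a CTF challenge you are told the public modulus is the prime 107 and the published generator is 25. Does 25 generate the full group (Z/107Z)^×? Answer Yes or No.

No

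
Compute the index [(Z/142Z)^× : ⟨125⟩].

14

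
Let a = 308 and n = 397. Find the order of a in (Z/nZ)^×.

396

Since 308 ∈ (Z/397Z)^×, its order divides φ(397) = 397 − 1 = 396 = 2^2 · 3^2 · 11.
Divisors of 396: 1, 2, 3, 4, 6, 9, 11, 12, 18, 22, 33, 36, 44, 66, 99, 132, 198, 396.
Check 308^d mod 397 for each divisor in increasing order:
308^1 ≡ 308 (mod 397)
308^2 ≡ 378 (mod 397)
308^3 ≡ 103 (mod 397)
308^4 ≡ 361 (mod 397)
308^6 ≡ 287 (mod 397)
308^9 ≡ 183 (mod 397)
308^11 ≡ 96 (mod 397)
308^12 ≡ 190 (mod 397)
308^18 ≡ 141 (mod 397)
308^22 ≡ 85 (mod 397)
308^33 ≡ 220 (mod 397)
308^36 ≡ 31 (mod 397)
308^44 ≡ 79 (mod 397)
308^66 ≡ 363 (mod 397)
308^99 ≡ 63 (mod 397)
308^132 ≡ 362 (mod 397)
308^198 ≡ 396 (mod 397)
308^396 ≡ 1 (mod 397) ✓
Therefore the multiplicative order of 308 modulo 397 is 396.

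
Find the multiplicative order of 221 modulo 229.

76

By Lagrange's theorem, ord_229(221) divides φ(229) = 229 − 1 = 228 = 2^2 · 3 · 19.
Divisors of 228: 1, 2, 3, 4, 6, 12, 19, 38, 57, 76, 114, 228.
Check 221^d mod 229 for each divisor in increasing order:
221^1 ≡ 221 (mod 229)
221^2 ≡ 64 (mod 229)
221^3 ≡ 175 (mod 229)
221^4 ≡ 203 (mod 229)
221^6 ≡ 168 (mod 229)
221^12 ≡ 57 (mod 229)
221^19 ≡ 107 (mod 229)
221^38 ≡ 228 (mod 229)
221^57 ≡ 122 (mod 229)
221^76 ≡ 1 (mod 229) ✓
The smallest such exponent is 76, so the order of 221 is 76.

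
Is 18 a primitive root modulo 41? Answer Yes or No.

No

φ(41) = 41 − 1 = 40 = 2^3 · 5.
An element g generates (Z/41Z)^× iff g^(40/q) ≢ 1 (mod 41) for each prime q ∈ {2, 5}.
18^20 ≡ 1 (mod 41)  [q = 2: ≡ 1 ✗]
18^8 ≡ 10 (mod 41)  [q = 5: ≢ 1 ✓]
18^20 ≡ 1 shows ord(18) | 20, strictly less than φ(41); not a primitive root.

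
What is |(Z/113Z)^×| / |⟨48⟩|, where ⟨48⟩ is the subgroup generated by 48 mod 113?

7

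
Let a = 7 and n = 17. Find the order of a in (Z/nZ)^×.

16

By Lagrange's theorem, ord_17(7) divides φ(17) = 17 − 1 = 16 = 2^4.
Divisors of 16: 1, 2, 4, 8, 16.
Evaluate successive powers at the divisors of 16:
7^1 ≡ 7
7^2 ≡ 15
7^4 ≡ 4
7^8 ≡ 16
7^16 ≡ 1
Therefore the multiplicative order of 7 modulo 17 is 16.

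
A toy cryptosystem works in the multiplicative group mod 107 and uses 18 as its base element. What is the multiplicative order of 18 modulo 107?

Since 18 ∈ (Z/107Z)^×, its order divides φ(107) = 107 − 1 = 106 = 2 · 53.
Divisors of 106: 1, 2, 53, 106.
Test each divisor d:
18^1 ≡ 18
18^2 ≡ 3
18^53 ≡ 106
18^106 ≡ 1
So ord_107(18) = 106.

106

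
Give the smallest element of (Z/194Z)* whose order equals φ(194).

5

φ(194) = φ(2)·φ(97) = 1·96 = 96 = 2^5 · 3.
Test candidates g = 2, 3, … against the prime factors q ∈ {2, 3} of φ(194): g is a generator iff g^(96/q) ≢ 1 for every such q.
g = 2: gcd(2, 194) = 2 > 1, not a unit — skip.
g = 3: 3^48 ≡ 1 — hits 1, so not a primitive root.
g = 4: gcd(4, 194) = 2 > 1, not a unit — skip.
g = 5: 5^48 ≡ 193; 5^32 ≡ 35 — none is 1, so 5 is a primitive root.
The smallest primitive root modulo 194 is 5.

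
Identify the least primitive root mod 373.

2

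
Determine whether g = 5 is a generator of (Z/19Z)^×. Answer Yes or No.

φ(19) = 19 − 1 = 18 = 2 · 3^2.
Test 5^(18/q) mod 19 for each prime factor q of 18:
5^9 ≡ 1 (mod 19)  [q = 2: ≡ 1 ✗]
5^6 ≡ 7 (mod 19)  [q = 3: ≢ 1 ✓]
Since 5^9 ≡ 1, the order of 5 divides 9 < 18, so 5 is not a primitive root.

No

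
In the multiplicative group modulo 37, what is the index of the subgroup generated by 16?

Since 16 ∈ (Z/37Z)^×, its order divides φ(37) = 37 − 1 = 36 = 2^2 · 3^2.
Divisors of 36: 1, 2, 3, 4, 6, 9, 12, 18, 36.
Evaluate successive powers at the divisors of 36:
16^1 ≡ 16
16^2 ≡ 34
16^3 ≡ 26
16^4 ≡ 9
16^6 ≡ 10
16^9 ≡ 1
So ord_37(16) = 9, hence |⟨16⟩| = 9.
Index = |(Z/37Z)^×| / |⟨16⟩| = 36 / 9 = 4.

4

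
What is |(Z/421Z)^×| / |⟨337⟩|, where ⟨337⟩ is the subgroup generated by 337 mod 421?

2

The order of 337 must divide φ(421) = 421 − 1 = 420 = 2^2 · 3 · 5 · 7.
Divisors of 420: 1, 2, 3, 4, 5, 6, 7, 10, 12, 14, 15, 20, 21, 28, 30, 35, 42, 60, 70, 84, 105, 140, 210, 420.
Evaluate successive powers at the divisors of 420:
337^1 ≡ 337 (mod 421)
337^2 ≡ 320 (mod 421)
337^3 ≡ 64 (mod 421)
337^4 ≡ 97 (mod 421)
337^5 ≡ 272 (mod 421)
337^6 ≡ 307 (mod 421)
337^7 ≡ 314 (mod 421)
337^10 ≡ 309 (mod 421)
337^12 ≡ 366 (mod 421)
337^14 ≡ 82 (mod 421)
337^15 ≡ 269 (mod 421)
337^20 ≡ 335 (mod 421)
337^21 ≡ 67 (mod 421)
337^28 ≡ 409 (mod 421)
337^30 ≡ 370 (mod 421)
337^35 ≡ 21 (mod 421)
337^42 ≡ 279 (mod 421)
337^60 ≡ 75 (mod 421)
337^70 ≡ 20 (mod 421)
337^84 ≡ 377 (mod 421)
337^105 ≡ 420 (mod 421)
337^140 ≡ 400 (mod 421)
337^210 ≡ 1 (mod 421) ✓
The order of 337 is 210, so the subgroup it generates has 210 elements.
[(Z/421Z)^× : ⟨337⟩] = 420/210 = 2.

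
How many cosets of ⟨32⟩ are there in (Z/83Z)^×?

By Lagrange's theorem, ord_83(32) divides φ(83) = 83 − 1 = 82 = 2 · 41.
Divisors of 82: 1, 2, 41, 82.
Compute 32^d (mod 83) for the divisors d until we hit 1:
32^1 ≡ 32 (mod 83)
32^2 ≡ 28 (mod 83)
32^41 ≡ 82 (mod 83)
32^82 ≡ 1 (mod 83) ✓
Thus |⟨32⟩| = ord(32) = 82.
[(Z/83Z)^× : ⟨32⟩] = 82/82 = 1.

1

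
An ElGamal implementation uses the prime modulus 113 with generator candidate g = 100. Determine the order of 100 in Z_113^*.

Since 100 ∈ (Z/113Z)^×, its order divides φ(113) = 113 − 1 = 112 = 2^4 · 7.
Divisors of 112: 1, 2, 4, 7, 8, 14, 16, 28, 56, 112.
Check 100^d mod 113 for each divisor in increasing order:
100^1 ≡ 100 (mod 113)
100^2 ≡ 56 (mod 113)
100^4 ≡ 85 (mod 113)
100^7 ≡ 44 (mod 113)
100^8 ≡ 106 (mod 113)
100^14 ≡ 15 (mod 113)
100^16 ≡ 49 (mod 113)
100^28 ≡ 112 (mod 113)
100^56 ≡ 1 (mod 113) ✓
So ord_113(100) = 56.

56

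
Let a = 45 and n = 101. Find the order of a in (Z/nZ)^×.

ord(45) | φ(101) = 101 − 1 = 100 = 2^2 · 5^2.
Divisors of 100: 1, 2, 4, 5, 10, 20, 25, 50, 100.
Check 45^d mod 101 for each divisor in increasing order:
45^1 ≡ 45
45^2 ≡ 5
45^4 ≡ 25
45^5 ≡ 14
45^10 ≡ 95
45^20 ≡ 36
45^25 ≡ 100
45^50 ≡ 1
So ord_101(45) = 50.

50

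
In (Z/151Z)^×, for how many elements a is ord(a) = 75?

40

φ(151) = 151 − 1 = 150 = 2 · 3 · 5^2.
In a cyclic group of order 150, there are φ(d) elements of order d for each divisor d of 150, and zero for non-divisors.
75 = 3 · 5^2 divides 150, and φ(75) = 40.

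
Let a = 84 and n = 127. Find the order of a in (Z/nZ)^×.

63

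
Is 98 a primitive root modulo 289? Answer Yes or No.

No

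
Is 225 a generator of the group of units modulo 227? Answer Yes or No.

φ(227) = 227 − 1 = 226 = 2 · 113.
An element g generates (Z/227Z)^× iff g^(226/q) ≢ 1 (mod 227) for each prime q ∈ {2, 113}.
225^113 ≡ 1 (mod 227)  [q = 2: ≡ 1 ✗]
225^2 ≡ 4 (mod 227)  [q = 113: ≢ 1 ✓]
The check at q = 2 fails, so 225 generates a proper subgroup.

No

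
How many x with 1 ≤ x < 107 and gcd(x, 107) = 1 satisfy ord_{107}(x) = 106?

52

φ(107) = 107 − 1 = 106 = 2 · 53.
In a cyclic group of order 106, there are φ(d) elements of order d for each divisor d of 106, and zero for non-divisors.
106 = 2 · 53 divides 106, and φ(106) = 52.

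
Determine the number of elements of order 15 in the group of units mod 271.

φ(271) = 271 − 1 = 270 = 2 · 3^3 · 5.
Since (Z/271Z)^× is cyclic of order 270, the number of elements of order d is φ(d) when d | 270 and 0 otherwise.
15 = 3 · 5 divides 270, and φ(15) = 8.

8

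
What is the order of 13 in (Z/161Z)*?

The order of 13 must divide φ(161) = φ(7·23) = (7−1)·(23−1) = 6·22 = 132 = 2^2 · 3 · 11.
Divisors of 132: 1, 2, 3, 4, 6, 11, 12, 22, 33, 44, 66, 132.
Compute 13^d (mod 161) for the divisors d until we hit 1:
13^1 ≡ 13 (mod 161)
13^2 ≡ 8 (mod 161)
13^3 ≡ 104 (mod 161)
13^4 ≡ 64 (mod 161)
13^6 ≡ 29 (mod 161)
13^11 ≡ 139 (mod 161)
13^12 ≡ 36 (mod 161)
13^22 ≡ 1 (mod 161) ✓
Hence ord(13) = 22.

22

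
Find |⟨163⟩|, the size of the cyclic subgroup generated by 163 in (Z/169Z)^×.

156

The order of 163 must divide φ(169) = φ(13^2) = 13·(13−1) = 156 = 2^2 · 3 · 13.
Divisors of 156: 1, 2, 3, 4, 6, 12, 13, 26, 39, 52, 78, 156.
Test each divisor d:
163^1 ≡ 163 (mod 169)
163^2 ≡ 36 (mod 169)
163^3 ≡ 122 (mod 169)
163^4 ≡ 113 (mod 169)
163^6 ≡ 12 (mod 169)
163^12 ≡ 144 (mod 169)
163^13 ≡ 150 (mod 169)
163^26 ≡ 23 (mod 169)
163^39 ≡ 70 (mod 169)
163^52 ≡ 22 (mod 169)
163^78 ≡ 168 (mod 169)
163^156 ≡ 1 (mod 169) ✓
The smallest such exponent is 156, so the order of 163 is 156.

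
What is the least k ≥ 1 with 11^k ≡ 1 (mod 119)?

48

By Lagrange's theorem, ord_119(11) divides φ(119) = φ(7·17) = (7−1)·(17−1) = 6·16 = 96 = 2^5 · 3.
Divisors of 96: 1, 2, 3, 4, 6, 8, 12, 16, 24, 32, 48, 96.
Evaluate successive powers at the divisors of 96:
11^1 ≡ 11 (mod 119)
11^2 ≡ 2 (mod 119)
11^3 ≡ 22 (mod 119)
11^4 ≡ 4 (mod 119)
11^6 ≡ 8 (mod 119)
11^8 ≡ 16 (mod 119)
11^12 ≡ 64 (mod 119)
11^16 ≡ 18 (mod 119)
11^24 ≡ 50 (mod 119)
11^32 ≡ 86 (mod 119)
11^48 ≡ 1 (mod 119) ✓
The smallest such exponent is 48, so the order of 11 is 48.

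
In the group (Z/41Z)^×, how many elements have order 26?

φ(41) = 41 − 1 = 40 = 2^3 · 5.
Since (Z/41Z)^× is cyclic of order 40, the number of elements of order d is φ(d) when d | 40 and 0 otherwise.
26 does not divide 40, so no element of (Z/41Z)^× has order 26.

0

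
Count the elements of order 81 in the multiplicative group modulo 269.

0

φ(269) = 269 − 1 = 268 = 2^2 · 67.
(Z/269Z)^× is cyclic (|G| = 268); a cyclic group of order m has exactly φ(d) elements of each order d | m, and none otherwise.
Since 81 ∤ 268, the count is 0.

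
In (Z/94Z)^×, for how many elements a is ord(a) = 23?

φ(94) = φ(2)·φ(47) = 1·46 = 46 = 2 · 23.
In a cyclic group of order 46, there are φ(d) elements of order d for each divisor d of 46, and zero for non-divisors.
23 | 46, and φ(23) = 23 − 1 = 22.

22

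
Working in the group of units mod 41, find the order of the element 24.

40

Since 24 ∈ (Z/41Z)^×, its order divides φ(41) = 41 − 1 = 40 = 2^3 · 5.
Divisors of 40: 1, 2, 4, 5, 8, 10, 20, 40.
Evaluate successive powers at the divisors of 40:
24^1 ≡ 24
24^2 ≡ 2
24^4 ≡ 4
24^5 ≡ 14
24^8 ≡ 16
24^10 ≡ 32
24^20 ≡ 40
24^40 ≡ 1
The smallest such exponent is 40, so the order of 24 is 40.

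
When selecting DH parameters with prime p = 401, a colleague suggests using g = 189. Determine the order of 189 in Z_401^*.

80

The order of 189 must divide φ(401) = 401 − 1 = 400 = 2^4 · 5^2.
Divisors of 400: 1, 2, 4, 5, 8, 10, 16, 20, 25, 40, 50, 80, 100, 200, 400.
Check 189^d mod 401 for each divisor in increasing order:
189^1 ≡ 189 (mod 401)
189^2 ≡ 32 (mod 401)
189^4 ≡ 222 (mod 401)
189^5 ≡ 254 (mod 401)
189^8 ≡ 362 (mod 401)
189^10 ≡ 356 (mod 401)
189^16 ≡ 318 (mod 401)
189^20 ≡ 20 (mod 401)
189^25 ≡ 268 (mod 401)
189^40 ≡ 400 (mod 401)
189^50 ≡ 45 (mod 401)
189^80 ≡ 1 (mod 401) ✓
Hence ord(189) = 80.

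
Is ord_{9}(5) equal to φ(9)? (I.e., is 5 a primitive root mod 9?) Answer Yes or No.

Yes

φ(9) = φ(3^2) = 3·(3−1) = 6 = 2 · 3.
Test 5^(6/q) mod 9 for each prime factor q of 6:
5^3 ≡ 8 (mod 9)  [q = 2: ≢ 1 ✓]
5^2 ≡ 7 (mod 9)  [q = 3: ≢ 1 ✓]
None equal 1, so ord_9(5) = 6: 5 is a primitive root.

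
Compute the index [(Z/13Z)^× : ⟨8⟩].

3

The order of 8 must divide φ(13) = 13 − 1 = 12 = 2^2 · 3.
Divisors of 12: 1, 2, 3, 4, 6, 12.
Compute 8^d (mod 13) for the divisors d until we hit 1:
8^1 ≡ 8 (mod 13)
8^2 ≡ 12 (mod 13)
8^3 ≡ 5 (mod 13)
8^4 ≡ 1 (mod 13) ✓
So ord_13(8) = 4, hence |⟨8⟩| = 4.
[(Z/13Z)^× : ⟨8⟩] = 12/4 = 3.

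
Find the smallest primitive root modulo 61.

2

φ(61) = 61 − 1 = 60 = 2^2 · 3 · 5.
g is a primitive root iff g^(60/q) ≢ 1 (mod 61) for each prime q ∈ {2, 3, 5}.
g = 2: 2^30 ≡ 60; 2^20 ≡ 47; 2^12 ≡ 9 — none is 1, so 2 is a primitive root.
The smallest primitive root modulo 61 is 2.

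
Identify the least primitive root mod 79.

3

φ(79) = 79 − 1 = 78 = 2 · 3 · 13.
g is a primitive root iff g^(78/q) ≢ 1 (mod 79) for each prime q ∈ {2, 3, 13}.
g = 2: 2^39 ≡ 1 — hits 1, so not a primitive root.
g = 3: 3^39 ≡ 78; 3^26 ≡ 23; 3^6 ≡ 18 — none is 1, so 3 is a primitive root.
So 3 is the smallest generator of (Z/79Z)^×.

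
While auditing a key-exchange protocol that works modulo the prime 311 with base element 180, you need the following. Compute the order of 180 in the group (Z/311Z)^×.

ord(180) | φ(311) = 311 − 1 = 310 = 2 · 5 · 31.
Divisors of 310: 1, 2, 5, 10, 31, 62, 155, 310.
Check 180^d mod 311 for each divisor in increasing order:
180^1 ≡ 180 (mod 311)
180^2 ≡ 56 (mod 311)
180^5 ≡ 15 (mod 311)
180^10 ≡ 225 (mod 311)
180^31 ≡ 216 (mod 311)
180^62 ≡ 6 (mod 311)
180^155 ≡ 1 (mod 311) ✓
So ord_311(180) = 155.

155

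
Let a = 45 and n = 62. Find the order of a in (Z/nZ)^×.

15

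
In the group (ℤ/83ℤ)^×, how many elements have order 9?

φ(83) = 83 − 1 = 82 = 2 · 41.
(Z/83Z)^× is cyclic (|G| = 82); a cyclic group of order m has exactly φ(d) elements of each order d | m, and none otherwise.
Since 9 ∤ 82, the count is 0.

0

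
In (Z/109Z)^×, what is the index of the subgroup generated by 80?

ord(80) | φ(109) = 109 − 1 = 108 = 2^2 · 3^3.
Divisors of 108: 1, 2, 3, 4, 6, 9, 12, 18, 27, 36, 54, 108.
Evaluate successive powers at the divisors of 108:
80^1 ≡ 80 (mod 109)
80^2 ≡ 78 (mod 109)
80^3 ≡ 27 (mod 109)
80^4 ≡ 89 (mod 109)
80^6 ≡ 75 (mod 109)
80^9 ≡ 63 (mod 109)
80^12 ≡ 66 (mod 109)
80^18 ≡ 45 (mod 109)
80^27 ≡ 1 (mod 109) ✓
So ord_109(80) = 27, hence |⟨80⟩| = 27.
The index is φ(109) / ord(80) = 108 / 27 = 4.

4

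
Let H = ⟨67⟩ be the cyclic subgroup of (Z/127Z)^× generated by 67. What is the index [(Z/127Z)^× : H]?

1

By Lagrange's theorem, ord_127(67) divides φ(127) = 127 − 1 = 126 = 2 · 3^2 · 7.
Divisors of 126: 1, 2, 3, 6, 7, 9, 14, 18, 21, 42, 63, 126.
Evaluate successive powers at the divisors of 126:
67^1 ≡ 67 (mod 127)
67^2 ≡ 44 (mod 127)
67^3 ≡ 27 (mod 127)
67^6 ≡ 94 (mod 127)
67^7 ≡ 75 (mod 127)
67^9 ≡ 125 (mod 127)
67^14 ≡ 37 (mod 127)
67^18 ≡ 4 (mod 127)
67^21 ≡ 108 (mod 127)
67^42 ≡ 107 (mod 127)
67^63 ≡ 126 (mod 127)
67^126 ≡ 1 (mod 127) ✓
So ord_127(67) = 126, hence |⟨67⟩| = 126.
Index = |(Z/127Z)^×| / |⟨67⟩| = 126 / 126 = 1.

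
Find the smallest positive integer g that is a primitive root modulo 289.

3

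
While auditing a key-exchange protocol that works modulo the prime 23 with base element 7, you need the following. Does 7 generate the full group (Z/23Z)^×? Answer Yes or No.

φ(23) = 23 − 1 = 22 = 2 · 11.
It suffices to check that the order of 7 is not a proper divisor of 22: compute 7^(22/q) for q ∈ {2, 11}.
7^11 ≡ 22 (mod 23)  [q = 2: ≢ 1 ✓]
7^2 ≡ 3 (mod 23)  [q = 11: ≢ 1 ✓]
Every test exponent gives a nontrivial residue, hence 7 generates the full group.

Yes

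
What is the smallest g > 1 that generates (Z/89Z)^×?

3

φ(89) = 89 − 1 = 88 = 2^3 · 11.
Test candidates g = 2, 3, … against the prime factors q ∈ {2, 11} of φ(89): g is a generator iff g^(88/q) ≢ 1 for every such q.
g = 2: 2^44 ≡ 1 — hits 1, so not a primitive root.
g = 3: 3^44 ≡ 88; 3^8 ≡ 64 — none is 1, so 3 is a primitive root.
The smallest primitive root modulo 89 is 3.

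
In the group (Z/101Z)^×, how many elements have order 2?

1

φ(101) = 101 − 1 = 100 = 2^2 · 5^2.
Since (Z/101Z)^× is cyclic of order 100, the number of elements of order d is φ(d) when d | 100 and 0 otherwise.
2 | 100, and φ(2) = 2 − 1 = 1.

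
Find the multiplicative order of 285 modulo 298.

Since 285 ∈ (Z/298Z)^×, its order divides φ(298) = φ(2)·φ(149) = 1·148 = 148 = 2^2 · 37.
Divisors of 148: 1, 2, 4, 37, 74, 148.
Evaluate successive powers at the divisors of 148:
285^1 ≡ 285 (mod 298)
285^2 ≡ 169 (mod 298)
285^4 ≡ 251 (mod 298)
285^37 ≡ 193 (mod 298)
285^74 ≡ 297 (mod 298)
285^148 ≡ 1 (mod 298) ✓
The smallest such exponent is 148, so the order of 285 is 148.

148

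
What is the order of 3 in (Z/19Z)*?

Since 3 ∈ (Z/19Z)^×, its order divides φ(19) = 19 − 1 = 18 = 2 · 3^2.
Divisors of 18: 1, 2, 3, 6, 9, 18.
Evaluate successive powers at the divisors of 18:
3^1 ≡ 3
3^2 ≡ 9
3^3 ≡ 8
3^6 ≡ 7
3^9 ≡ 18
3^18 ≡ 1
Therefore the multiplicative order of 3 modulo 19 is 18.

18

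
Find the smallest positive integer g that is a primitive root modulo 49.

3

φ(49) = φ(7^2) = 7·(7−1) = 42 = 2 · 3 · 7.
g is a primitive root iff g^(42/q) ≢ 1 (mod 49) for each prime q ∈ {2, 3, 7}.
g = 2: 2^21 ≡ 1 — hits 1, so not a primitive root.
g = 3: 3^21 ≡ 48; 3^14 ≡ 30; 3^6 ≡ 43 — none is 1, so 3 is a primitive root.
So 3 is the smallest generator of (Z/49Z)^×.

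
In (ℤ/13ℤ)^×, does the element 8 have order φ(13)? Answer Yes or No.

φ(13) = 13 − 1 = 12 = 2^2 · 3.
An element g generates (Z/13Z)^× iff g^(12/q) ≢ 1 (mod 13) for each prime q ∈ {2, 3}.
8^6 ≡ 12 (mod 13)  [q = 2: ≢ 1 ✓]
8^4 ≡ 1 (mod 13)  [q = 3: ≡ 1 ✗]
8^4 ≡ 1 shows ord(8) | 4, strictly less than φ(13); not a primitive root.

No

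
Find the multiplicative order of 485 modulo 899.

The order of 485 must divide φ(899) = φ(29·31) = (29−1)·(31−1) = 28·30 = 840 = 2^3 · 3 · 5 · 7.
Divisors of 840: 1, 2, 3, 4, 5, 6, 7, 8, 10, 12, 14, 15, 20, 21, 24, 28, 30, 35, 40, 42, 56, 60, 70, 84, 105, 120, 140, 168, 210, 280, 420, 840.
Test each divisor d:
485^1 ≡ 485
485^2 ≡ 586
485^3 ≡ 126
485^4 ≡ 877
485^5 ≡ 118
485^6 ≡ 593
485^7 ≡ 824
485^8 ≡ 484
485^10 ≡ 439
485^12 ≡ 140
485^14 ≡ 231
485^15 ≡ 559
485^20 ≡ 335
485^21 ≡ 655
485^24 ≡ 721
485^28 ≡ 320
485^30 ≡ 528
485^35 ≡ 273
485^40 ≡ 749
485^42 ≡ 202
485^56 ≡ 813
485^60 ≡ 94
485^70 ≡ 811
485^84 ≡ 349
485^105 ≡ 249
485^120 ≡ 745
485^140 ≡ 552
485^168 ≡ 436
485^210 ≡ 869
485^280 ≡ 842
485^420 ≡ 1
The smallest such exponent is 420, so the order of 485 is 420.

420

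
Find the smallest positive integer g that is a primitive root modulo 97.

φ(97) = 97 − 1 = 96 = 2^5 · 3.
Test candidates g = 2, 3, … against the prime factors q ∈ {2, 3} of φ(97): g is a generator iff g^(96/q) ≢ 1 for every such q.
g = 2: 2^48 ≡ 1 — hits 1, so not a primitive root.
g = 3: 3^48 ≡ 1 — hits 1, so not a primitive root.
g = 4: 4^48 ≡ 1 — hits 1, so not a primitive root.
g = 5: 5^48 ≡ 96; 5^32 ≡ 35 — none is 1, so 5 is a primitive root.
Hence the least primitive root of 97 is 5.

5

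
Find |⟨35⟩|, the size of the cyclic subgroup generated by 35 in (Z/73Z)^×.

36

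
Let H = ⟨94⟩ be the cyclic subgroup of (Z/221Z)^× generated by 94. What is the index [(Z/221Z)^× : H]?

8

The order of 94 must divide φ(221) = φ(13·17) = (13−1)·(17−1) = 12·16 = 192 = 2^6 · 3.
Divisors of 192: 1, 2, 3, 4, 6, 8, 12, 16, 24, 32, 48, 64, 96, 192.
Check 94^d mod 221 for each divisor in increasing order:
94^1 ≡ 94 (mod 221)
94^2 ≡ 217 (mod 221)
94^3 ≡ 66 (mod 221)
94^4 ≡ 16 (mod 221)
94^6 ≡ 157 (mod 221)
94^8 ≡ 35 (mod 221)
94^12 ≡ 118 (mod 221)
94^16 ≡ 120 (mod 221)
94^24 ≡ 1 (mod 221) ✓
The order of 94 is 24, so the subgroup it generates has 24 elements.
Index = |(Z/221Z)^×| / |⟨94⟩| = 192 / 24 = 8.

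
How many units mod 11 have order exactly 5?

4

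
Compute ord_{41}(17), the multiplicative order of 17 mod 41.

40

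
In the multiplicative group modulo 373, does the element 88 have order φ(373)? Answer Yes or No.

No

φ(373) = 373 − 1 = 372 = 2^2 · 3 · 31.
An element g generates (Z/373Z)^× iff g^(372/q) ≢ 1 (mod 373) for each prime q ∈ {2, 3, 31}.
88^186 ≡ 1 (mod 373)  [q = 2: ≡ 1 ✗]
88^124 ≡ 88 (mod 373)  [q = 3: ≢ 1 ✓]
88^12 ≡ 1 (mod 373)  [q = 31: ≡ 1 ✗]
Since 88^186 ≡ 1, the order of 88 divides 186 < 372, so 88 is not a primitive root.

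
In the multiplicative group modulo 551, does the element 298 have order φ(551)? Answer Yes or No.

551 = 19 · 29 is a product of two distinct odd primes, so (Z/551Z)^× ≅ (Z/19Z)^× × (Z/29Z)^× is not cyclic.
No primitive root modulo 551 exists; in particular 298 is not one.

No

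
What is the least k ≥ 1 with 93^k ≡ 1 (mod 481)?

36

ord(93) | φ(481) = φ(13·37) = (13−1)·(37−1) = 12·36 = 432 = 2^4 · 3^3.
Divisors of 432: 1, 2, 3, 4, 6, 8, 9, 12, 16, 18, 24, 27, 36, 48, 54, 72, 108, 144, 216, 432.
Test each divisor d:
93^1 ≡ 93
93^2 ≡ 472
93^3 ≡ 125
93^4 ≡ 81
93^6 ≡ 233
93^8 ≡ 308
93^9 ≡ 265
93^12 ≡ 417
93^16 ≡ 107
93^18 ≡ 480
93^24 ≡ 248
93^27 ≡ 216
93^36 ≡ 1
Therefore the multiplicative order of 93 modulo 481 is 36.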